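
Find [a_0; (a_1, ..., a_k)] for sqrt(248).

Write x_i = (sqrt(248) + m_i)/d_i with (m_0, d_0) = (0, 1). a_0 = floor(sqrt(248)) = 15, since 15^2 = 225 <= 248 < 256 = 16^2.
Iterate m_{i+1} = d_i*a_i - m_i, d_{i+1} = (248 - m_{i+1}^2)/d_i, a_{i+1} = floor((a_0 + m_{i+1})/d_{i+1}):
  m_1 = 1*15 - 0 = 15, d_1 = (248 - 15^2)/1 = 23/1 = 23, a_1 = floor((15 + 15)/23) = 1.
  m_2 = 23*1 - 15 = 8, d_2 = (248 - 8^2)/23 = 184/23 = 8, a_2 = floor((15 + 8)/8) = 2.
  m_3 = 8*2 - 8 = 8, d_3 = (248 - 8^2)/8 = 184/8 = 23, a_3 = floor((15 + 8)/23) = 1.
  m_4 = 23*1 - 8 = 15, d_4 = (248 - 15^2)/23 = 23/23 = 1, a_4 = floor((15 + 15)/1) = 30.
  m_5 = 1*30 - 15 = 15, d_5 = (248 - 15^2)/1 = 23/1 = 23: (m_5, d_5) = (m_1, d_1) = (15, 23), so from here the quotients repeat a_1, ..., a_4; the period length is 4.
Hence the expansion of sqrt(248) is a_0 = 15 followed by the repeating block 1, 2, 1, 30 (period 4).

[15; (1, 2, 1, 30)]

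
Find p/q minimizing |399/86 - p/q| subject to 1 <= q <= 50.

116/25

Expand x = 399/86 as a continued fraction with the Euclidean algorithm:
  399 = 4*86 + 55, so a_0 = 4.
  86 = 1*55 + 31, so a_1 = 1.
  55 = 1*31 + 24, so a_2 = 1.
  31 = 1*24 + 7, so a_3 = 1.
  24 = 3*7 + 3, so a_4 = 3.
  7 = 2*3 + 1, so a_5 = 2.
  3 = 3*1 + 0, so a_6 = 3.
so x = [4; 1, 1, 1, 3, 2, 3].
Convergents (p_i = a_i*p_{i-1} + p_{i-2}, q_i = a_i*q_{i-1} + q_{i-2} with p_{-2}=0, p_{-1}=1, q_{-2}=1, q_{-1}=0), until the denominator exceeds 50:
  i=0: a_0=4, p_0 = 4*1 + 0 = 4, q_0 = 4*0 + 1 = 1.
  i=1: a_1=1, p_1 = 1*4 + 1 = 5, q_1 = 1*1 + 0 = 1.
  i=2: a_2=1, p_2 = 1*5 + 4 = 9, q_2 = 1*1 + 1 = 2.
  i=3: a_3=1, p_3 = 1*9 + 5 = 14, q_3 = 1*2 + 1 = 3.
  i=4: a_4=3, p_4 = 3*14 + 9 = 51, q_4 = 3*3 + 2 = 11.
  i=5: a_5=2, p_5 = 2*51 + 14 = 116, q_5 = 2*11 + 3 = 25.
  i=6: a_6=3, p_6 = 3*116 + 51 = 399, q_6 = 3*25 + 11 = 86.
q_6 = 86 > 50, so the last convergent with denominator <= 50 is p_5/q_5 = 116/25.
The closest fraction with denominator <= 50 is either p_5/q_5 or the intermediate fraction (k*p_5 + p_4)/(k*q_5 + q_4) with the largest k >= 1 whose denominator stays <= 50; these approach x as k grows, and every other convergent or intermediate fraction in range is farther away.
Largest k: floor((50 - q_4)/q_5) = floor((50 - 11)/25) = 1.
That gives (1*116 + 51)/(1*25 + 11) = 167/36.
Compare the errors: |x - 116/25| = |399*25 - 116*86|/(86*25) = 1/2150, and |x - 167/36| = |399*36 - 167*86|/(86*36) = 2/3096.
Cross-multiplying, 1*3096 = 3096 < 4300 = 2*2150, so 1/2150 is smaller: the convergent 116/25 is closer to x than 167/36.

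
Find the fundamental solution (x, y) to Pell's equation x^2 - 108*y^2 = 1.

(x, y) = (1351, 130)

First expand sqrt(108) as a continued fraction. With x_i = (sqrt(108) + m_i)/d_i and (m_0, d_0) = (0, 1): a_0 = floor(sqrt(108)) = 10, since 10^2 = 100 <= 108 < 121 = 11^2.
Iterate m_{i+1} = d_i*a_i - m_i, d_{i+1} = (108 - m_{i+1}^2)/d_i, a_{i+1} = floor((a_0 + m_{i+1})/d_{i+1}):
  m_1 = 1*10 - 0 = 10, d_1 = (108 - 10^2)/1 = 8/1 = 8, a_1 = floor((10 + 10)/8) = 2.
  m_2 = 8*2 - 10 = 6, d_2 = (108 - 6^2)/8 = 72/8 = 9, a_2 = floor((10 + 6)/9) = 1.
  m_3 = 9*1 - 6 = 3, d_3 = (108 - 3^2)/9 = 99/9 = 11, a_3 = floor((10 + 3)/11) = 1.
  m_4 = 11*1 - 3 = 8, d_4 = (108 - 8^2)/11 = 44/11 = 4, a_4 = floor((10 + 8)/4) = 4.
  m_5 = 4*4 - 8 = 8, d_5 = (108 - 8^2)/4 = 44/4 = 11, a_5 = floor((10 + 8)/11) = 1.
  m_6 = 11*1 - 8 = 3, d_6 = (108 - 3^2)/11 = 99/11 = 9, a_6 = floor((10 + 3)/9) = 1.
  m_7 = 9*1 - 3 = 6, d_7 = (108 - 6^2)/9 = 72/9 = 8, a_7 = floor((10 + 6)/8) = 2.
  m_8 = 8*2 - 6 = 10, d_8 = (108 - 10^2)/8 = 8/8 = 1, a_8 = floor((10 + 10)/1) = 20.
  m_9 = 1*20 - 10 = 10, d_9 = (108 - 10^2)/1 = 8/1 = 8: (m_9, d_9) = (m_1, d_1) = (10, 8), so from here the quotients repeat a_1, ..., a_8; the period length is 8.
So sqrt(108) = [10; (2, 1, 1, 4, 1, 1, 2, 20)] with period length k = 8.
k is even, so the fundamental solution of x^2 - 108y^2 = 1 is (p_{k-1}, q_{k-1}) = (p_7, q_7); compute convergents through index 7.
Convergents (p_i = a_i*p_{i-1} + p_{i-2}, q_i = a_i*q_{i-1} + q_{i-2} with p_{-2}=0, p_{-1}=1, q_{-2}=1, q_{-1}=0):
  i=0: a_0=10, p_0 = 10*1 + 0 = 10, q_0 = 10*0 + 1 = 1.
  i=1: a_1=2, p_1 = 2*10 + 1 = 21, q_1 = 2*1 + 0 = 2.
  i=2: a_2=1, p_2 = 1*21 + 10 = 31, q_2 = 1*2 + 1 = 3.
  i=3: a_3=1, p_3 = 1*31 + 21 = 52, q_3 = 1*3 + 2 = 5.
  i=4: a_4=4, p_4 = 4*52 + 31 = 239, q_4 = 4*5 + 3 = 23.
  i=5: a_5=1, p_5 = 1*239 + 52 = 291, q_5 = 1*23 + 5 = 28.
  i=6: a_6=1, p_6 = 1*291 + 239 = 530, q_6 = 1*28 + 23 = 51.
  i=7: a_7=2, p_7 = 2*530 + 291 = 1351, q_7 = 2*51 + 28 = 130.
Check: 1351^2 - 108*130^2 = 1825201 - 1825200 = 1, so (x, y) = (1351, 130) solves the equation, and by the theorem it is the least positive solution.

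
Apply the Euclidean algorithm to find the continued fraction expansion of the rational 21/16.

[1; 3, 5]

Run the Euclidean algorithm on 21 and 16; the successive quotients are the partial quotients a_0, a_1, ... (each step inverts the fractional part left over by the previous one):
  21 = 1*16 + 5, so a_0 = 1.
  16 = 3*5 + 1, so a_1 = 3.
  5 = 5*1 + 0, so a_2 = 5.
The remainder reaches 0 after 3 divisions, so the expansion has 3 partial quotients, read off in order.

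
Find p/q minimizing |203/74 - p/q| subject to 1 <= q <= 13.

Expand x = 203/74 as a continued fraction with the Euclidean algorithm:
  203 = 2*74 + 55, so a_0 = 2.
  74 = 1*55 + 19, so a_1 = 1.
  55 = 2*19 + 17, so a_2 = 2.
  19 = 1*17 + 2, so a_3 = 1.
  17 = 8*2 + 1, so a_4 = 8.
  2 = 2*1 + 0, so a_5 = 2.
so x = [2; 1, 2, 1, 8, 2].
Convergents (p_i = a_i*p_{i-1} + p_{i-2}, q_i = a_i*q_{i-1} + q_{i-2} with p_{-2}=0, p_{-1}=1, q_{-2}=1, q_{-1}=0), until the denominator exceeds 13:
  i=0: a_0=2, p_0 = 2*1 + 0 = 2, q_0 = 2*0 + 1 = 1.
  i=1: a_1=1, p_1 = 1*2 + 1 = 3, q_1 = 1*1 + 0 = 1.
  i=2: a_2=2, p_2 = 2*3 + 2 = 8, q_2 = 2*1 + 1 = 3.
  i=3: a_3=1, p_3 = 1*8 + 3 = 11, q_3 = 1*3 + 1 = 4.
  i=4: a_4=8, p_4 = 8*11 + 8 = 96, q_4 = 8*4 + 3 = 35.
q_4 = 35 > 13, so the last convergent with denominator <= 13 is p_3/q_3 = 11/4.
The closest fraction with denominator <= 13 is either p_3/q_3 or the intermediate fraction (k*p_3 + p_2)/(k*q_3 + q_2) with the largest k >= 1 whose denominator stays <= 13; these approach x as k grows, and every other convergent or intermediate fraction in range is farther away.
Largest k: floor((13 - q_2)/q_3) = floor((13 - 3)/4) = 2.
That gives (2*11 + 8)/(2*4 + 3) = 30/11.
Compare the errors: |x - 11/4| = |203*4 - 11*74|/(74*4) = 2/296, and |x - 30/11| = |203*11 - 30*74|/(74*11) = 13/814.
Cross-multiplying, 2*814 = 1628 < 3848 = 13*296, so 2/296 is smaller: the convergent 11/4 is closer to x than 30/11.

11/4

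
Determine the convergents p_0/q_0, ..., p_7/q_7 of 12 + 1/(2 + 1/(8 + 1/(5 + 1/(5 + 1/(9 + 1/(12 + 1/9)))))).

Using the convergent recurrence p_i = a_i*p_{i-1} + p_{i-2}, q_i = a_i*q_{i-1} + q_{i-2} with p_{-2}=0, p_{-1}=1, q_{-2}=1, q_{-1}=0:
  i=0: a_0=12, p_0 = 12*1 + 0 = 12, q_0 = 12*0 + 1 = 1.
  i=1: a_1=2, p_1 = 2*12 + 1 = 25, q_1 = 2*1 + 0 = 2.
  i=2: a_2=8, p_2 = 8*25 + 12 = 212, q_2 = 8*2 + 1 = 17.
  i=3: a_3=5, p_3 = 5*212 + 25 = 1085, q_3 = 5*17 + 2 = 87.
  i=4: a_4=5, p_4 = 5*1085 + 212 = 5637, q_4 = 5*87 + 17 = 452.
  i=5: a_5=9, p_5 = 9*5637 + 1085 = 51818, q_5 = 9*452 + 87 = 4155.
  i=6: a_6=12, p_6 = 12*51818 + 5637 = 627453, q_6 = 12*4155 + 452 = 50312.
  i=7: a_7=9, p_7 = 9*627453 + 51818 = 5698895, q_7 = 9*50312 + 4155 = 456963.

12/1, 25/2, 212/17, 1085/87, 5637/452, 51818/4155, 627453/50312, 5698895/456963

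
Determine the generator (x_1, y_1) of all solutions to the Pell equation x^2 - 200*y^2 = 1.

First expand sqrt(200) as a continued fraction. With x_i = (sqrt(200) + m_i)/d_i and (m_0, d_0) = (0, 1): a_0 = floor(sqrt(200)) = 14, since 14^2 = 196 <= 200 < 225 = 15^2.
Iterate m_{i+1} = d_i*a_i - m_i, d_{i+1} = (200 - m_{i+1}^2)/d_i, a_{i+1} = floor((a_0 + m_{i+1})/d_{i+1}):
  m_1 = 1*14 - 0 = 14, d_1 = (200 - 14^2)/1 = 4/1 = 4, a_1 = floor((14 + 14)/4) = 7.
  m_2 = 4*7 - 14 = 14, d_2 = (200 - 14^2)/4 = 4/4 = 1, a_2 = floor((14 + 14)/1) = 28.
  m_3 = 1*28 - 14 = 14, d_3 = (200 - 14^2)/1 = 4/1 = 4: (m_3, d_3) = (m_1, d_1) = (14, 4), so from here the quotients repeat a_1, a_2; the period length is 2.
So sqrt(200) = [14; (7, 28)] with period length k = 2.
k is even, so the fundamental solution of x^2 - 200y^2 = 1 is (p_{k-1}, q_{k-1}) = (p_1, q_1); compute convergents through index 1.
Convergents (p_i = a_i*p_{i-1} + p_{i-2}, q_i = a_i*q_{i-1} + q_{i-2} with p_{-2}=0, p_{-1}=1, q_{-2}=1, q_{-1}=0):
  i=0: a_0=14, p_0 = 14*1 + 0 = 14, q_0 = 14*0 + 1 = 1.
  i=1: a_1=7, p_1 = 7*14 + 1 = 99, q_1 = 7*1 + 0 = 7.
Check: 99^2 - 200*7^2 = 9801 - 9800 = 1, so (x, y) = (99, 7) solves the equation, and by the theorem it is the least positive solution.

(x, y) = (99, 7)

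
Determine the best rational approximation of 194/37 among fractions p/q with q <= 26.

131/25

Expand x = 194/37 as a continued fraction with the Euclidean algorithm:
  194 = 5*37 + 9, so a_0 = 5.
  37 = 4*9 + 1, so a_1 = 4.
  9 = 9*1 + 0, so a_2 = 9.
so x = [5; 4, 9].
Convergents (p_i = a_i*p_{i-1} + p_{i-2}, q_i = a_i*q_{i-1} + q_{i-2} with p_{-2}=0, p_{-1}=1, q_{-2}=1, q_{-1}=0), until the denominator exceeds 26:
  i=0: a_0=5, p_0 = 5*1 + 0 = 5, q_0 = 5*0 + 1 = 1.
  i=1: a_1=4, p_1 = 4*5 + 1 = 21, q_1 = 4*1 + 0 = 4.
  i=2: a_2=9, p_2 = 9*21 + 5 = 194, q_2 = 9*4 + 1 = 37.
q_2 = 37 > 26, so the last convergent with denominator <= 26 is p_1/q_1 = 21/4.
The closest fraction with denominator <= 26 is either p_1/q_1 or the intermediate fraction (k*p_1 + p_0)/(k*q_1 + q_0) with the largest k >= 1 whose denominator stays <= 26; these approach x as k grows, and every other convergent or intermediate fraction in range is farther away.
Largest k: floor((26 - q_0)/q_1) = floor((26 - 1)/4) = 6.
That gives (6*21 + 5)/(6*4 + 1) = 131/25.
Compare the errors: |x - 21/4| = |194*4 - 21*37|/(37*4) = 1/148, and |x - 131/25| = |194*25 - 131*37|/(37*25) = 3/925.
Cross-multiplying, 3*148 = 444 < 925 = 1*925, so 3/925 is smaller: the intermediate fraction 131/25 is closer to x than 21/4.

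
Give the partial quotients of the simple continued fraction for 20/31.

Run the Euclidean algorithm on 20 and 31; the successive quotients are the partial quotients a_0, a_1, ... (each step inverts the fractional part left over by the previous one):
  20 = 0*31 + 20, so a_0 = 0.
  31 = 1*20 + 11, so a_1 = 1.
  20 = 1*11 + 9, so a_2 = 1.
  11 = 1*9 + 2, so a_3 = 1.
  9 = 4*2 + 1, so a_4 = 4.
  2 = 2*1 + 0, so a_5 = 2.
The remainder reaches 0 after 6 divisions, so the expansion has 6 partial quotients, read off in order.

[0; 1, 1, 1, 4, 2]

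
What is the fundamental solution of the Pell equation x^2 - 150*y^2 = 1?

First expand sqrt(150) as a continued fraction. With x_i = (sqrt(150) + m_i)/d_i and (m_0, d_0) = (0, 1): a_0 = floor(sqrt(150)) = 12, since 12^2 = 144 <= 150 < 169 = 13^2.
Iterate m_{i+1} = d_i*a_i - m_i, d_{i+1} = (150 - m_{i+1}^2)/d_i, a_{i+1} = floor((a_0 + m_{i+1})/d_{i+1}):
  m_1 = 1*12 - 0 = 12, d_1 = (150 - 12^2)/1 = 6/1 = 6, a_1 = floor((12 + 12)/6) = 4.
  m_2 = 6*4 - 12 = 12, d_2 = (150 - 12^2)/6 = 6/6 = 1, a_2 = floor((12 + 12)/1) = 24.
  m_3 = 1*24 - 12 = 12, d_3 = (150 - 12^2)/1 = 6/1 = 6: (m_3, d_3) = (m_1, d_1) = (12, 6), so from here the quotients repeat a_1, a_2; the period length is 2.
So sqrt(150) = [12; (4, 24)] with period length k = 2.
k is even, so the fundamental solution of x^2 - 150y^2 = 1 is (p_{k-1}, q_{k-1}) = (p_1, q_1); compute convergents through index 1.
Convergents (p_i = a_i*p_{i-1} + p_{i-2}, q_i = a_i*q_{i-1} + q_{i-2} with p_{-2}=0, p_{-1}=1, q_{-2}=1, q_{-1}=0):
  i=0: a_0=12, p_0 = 12*1 + 0 = 12, q_0 = 12*0 + 1 = 1.
  i=1: a_1=4, p_1 = 4*12 + 1 = 49, q_1 = 4*1 + 0 = 4.
Check: 49^2 - 150*4^2 = 2401 - 2400 = 1, so (x, y) = (49, 4) solves the equation, and by the theorem it is the least positive solution.

(x, y) = (49, 4)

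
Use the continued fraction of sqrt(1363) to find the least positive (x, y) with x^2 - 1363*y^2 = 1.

(x, y) = (3451726, 93495)

First expand sqrt(1363) as a continued fraction. With x_i = (sqrt(1363) + m_i)/d_i and (m_0, d_0) = (0, 1): a_0 = floor(sqrt(1363)) = 36, since 36^2 = 1296 <= 1363 < 1369 = 37^2.
Iterate m_{i+1} = d_i*a_i - m_i, d_{i+1} = (1363 - m_{i+1}^2)/d_i, a_{i+1} = floor((a_0 + m_{i+1})/d_{i+1}):
  m_1 = 1*36 - 0 = 36, d_1 = (1363 - 36^2)/1 = 67/1 = 67, a_1 = floor((36 + 36)/67) = 1.
  m_2 = 67*1 - 36 = 31, d_2 = (1363 - 31^2)/67 = 402/67 = 6, a_2 = floor((36 + 31)/6) = 11.
  m_3 = 6*11 - 31 = 35, d_3 = (1363 - 35^2)/6 = 138/6 = 23, a_3 = floor((36 + 35)/23) = 3.
  m_4 = 23*3 - 35 = 34, d_4 = (1363 - 34^2)/23 = 207/23 = 9, a_4 = floor((36 + 34)/9) = 7.
  m_5 = 9*7 - 34 = 29, d_5 = (1363 - 29^2)/9 = 522/9 = 58, a_5 = floor((36 + 29)/58) = 1.
  m_6 = 58*1 - 29 = 29, d_6 = (1363 - 29^2)/58 = 522/58 = 9, a_6 = floor((36 + 29)/9) = 7.
  m_7 = 9*7 - 29 = 34, d_7 = (1363 - 34^2)/9 = 207/9 = 23, a_7 = floor((36 + 34)/23) = 3.
  m_8 = 23*3 - 34 = 35, d_8 = (1363 - 35^2)/23 = 138/23 = 6, a_8 = floor((36 + 35)/6) = 11.
  m_9 = 6*11 - 35 = 31, d_9 = (1363 - 31^2)/6 = 402/6 = 67, a_9 = floor((36 + 31)/67) = 1.
  m_10 = 67*1 - 31 = 36, d_10 = (1363 - 36^2)/67 = 67/67 = 1, a_10 = floor((36 + 36)/1) = 72.
  m_11 = 1*72 - 36 = 36, d_11 = (1363 - 36^2)/1 = 67/1 = 67: (m_11, d_11) = (m_1, d_1) = (36, 67), so from here the quotients repeat a_1, ..., a_10; the period length is 10.
So sqrt(1363) = [36; (1, 11, 3, 7, 1, 7, 3, 11, 1, 72)] with period length k = 10.
k is even, so the fundamental solution of x^2 - 1363y^2 = 1 is (p_{k-1}, q_{k-1}) = (p_9, q_9); compute convergents through index 9.
Convergents (p_i = a_i*p_{i-1} + p_{i-2}, q_i = a_i*q_{i-1} + q_{i-2} with p_{-2}=0, p_{-1}=1, q_{-2}=1, q_{-1}=0):
  i=0: a_0=36, p_0 = 36*1 + 0 = 36, q_0 = 36*0 + 1 = 1.
  i=1: a_1=1, p_1 = 1*36 + 1 = 37, q_1 = 1*1 + 0 = 1.
  i=2: a_2=11, p_2 = 11*37 + 36 = 443, q_2 = 11*1 + 1 = 12.
  i=3: a_3=3, p_3 = 3*443 + 37 = 1366, q_3 = 3*12 + 1 = 37.
  i=4: a_4=7, p_4 = 7*1366 + 443 = 10005, q_4 = 7*37 + 12 = 271.
  i=5: a_5=1, p_5 = 1*10005 + 1366 = 11371, q_5 = 1*271 + 37 = 308.
  i=6: a_6=7, p_6 = 7*11371 + 10005 = 89602, q_6 = 7*308 + 271 = 2427.
  i=7: a_7=3, p_7 = 3*89602 + 11371 = 280177, q_7 = 3*2427 + 308 = 7589.
  i=8: a_8=11, p_8 = 11*280177 + 89602 = 3171549, q_8 = 11*7589 + 2427 = 85906.
  i=9: a_9=1, p_9 = 1*3171549 + 280177 = 3451726, q_9 = 1*85906 + 7589 = 93495.
Check: 3451726^2 - 1363*93495^2 = 11914412379076 - 11914412379075 = 1, so (x, y) = (3451726, 93495) solves the equation, and by the theorem it is the least positive solution.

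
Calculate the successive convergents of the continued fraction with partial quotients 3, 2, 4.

3/1, 7/2, 31/9

Using the convergent recurrence p_i = a_i*p_{i-1} + p_{i-2}, q_i = a_i*q_{i-1} + q_{i-2} with p_{-2}=0, p_{-1}=1, q_{-2}=1, q_{-1}=0:
  i=0: a_0=3, p_0 = 3*1 + 0 = 3, q_0 = 3*0 + 1 = 1.
  i=1: a_1=2, p_1 = 2*3 + 1 = 7, q_1 = 2*1 + 0 = 2.
  i=2: a_2=4, p_2 = 4*7 + 3 = 31, q_2 = 4*2 + 1 = 9.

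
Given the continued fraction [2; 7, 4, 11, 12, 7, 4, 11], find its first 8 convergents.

2/1, 15/7, 62/29, 697/326, 8426/3941, 59679/27913, 247142/115593, 2778241/1299436

Using the convergent recurrence p_i = a_i*p_{i-1} + p_{i-2}, q_i = a_i*q_{i-1} + q_{i-2} with p_{-2}=0, p_{-1}=1, q_{-2}=1, q_{-1}=0:
  i=0: a_0=2, p_0 = 2*1 + 0 = 2, q_0 = 2*0 + 1 = 1.
  i=1: a_1=7, p_1 = 7*2 + 1 = 15, q_1 = 7*1 + 0 = 7.
  i=2: a_2=4, p_2 = 4*15 + 2 = 62, q_2 = 4*7 + 1 = 29.
  i=3: a_3=11, p_3 = 11*62 + 15 = 697, q_3 = 11*29 + 7 = 326.
  i=4: a_4=12, p_4 = 12*697 + 62 = 8426, q_4 = 12*326 + 29 = 3941.
  i=5: a_5=7, p_5 = 7*8426 + 697 = 59679, q_5 = 7*3941 + 326 = 27913.
  i=6: a_6=4, p_6 = 4*59679 + 8426 = 247142, q_6 = 4*27913 + 3941 = 115593.
  i=7: a_7=11, p_7 = 11*247142 + 59679 = 2778241, q_7 = 11*115593 + 27913 = 1299436.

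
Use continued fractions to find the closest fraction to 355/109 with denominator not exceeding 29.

88/27

Expand x = 355/109 as a continued fraction with the Euclidean algorithm:
  355 = 3*109 + 28, so a_0 = 3.
  109 = 3*28 + 25, so a_1 = 3.
  28 = 1*25 + 3, so a_2 = 1.
  25 = 8*3 + 1, so a_3 = 8.
  3 = 3*1 + 0, so a_4 = 3.
so x = [3; 3, 1, 8, 3].
Convergents (p_i = a_i*p_{i-1} + p_{i-2}, q_i = a_i*q_{i-1} + q_{i-2} with p_{-2}=0, p_{-1}=1, q_{-2}=1, q_{-1}=0), until the denominator exceeds 29:
  i=0: a_0=3, p_0 = 3*1 + 0 = 3, q_0 = 3*0 + 1 = 1.
  i=1: a_1=3, p_1 = 3*3 + 1 = 10, q_1 = 3*1 + 0 = 3.
  i=2: a_2=1, p_2 = 1*10 + 3 = 13, q_2 = 1*3 + 1 = 4.
  i=3: a_3=8, p_3 = 8*13 + 10 = 114, q_3 = 8*4 + 3 = 35.
q_3 = 35 > 29, so the last convergent with denominator <= 29 is p_2/q_2 = 13/4.
The closest fraction with denominator <= 29 is either p_2/q_2 or the intermediate fraction (k*p_2 + p_1)/(k*q_2 + q_1) with the largest k >= 1 whose denominator stays <= 29; these approach x as k grows, and every other convergent or intermediate fraction in range is farther away.
Largest k: floor((29 - q_1)/q_2) = floor((29 - 3)/4) = 6.
That gives (6*13 + 10)/(6*4 + 3) = 88/27.
Compare the errors: |x - 13/4| = |355*4 - 13*109|/(109*4) = 3/436, and |x - 88/27| = |355*27 - 88*109|/(109*27) = 7/2943.
Cross-multiplying, 7*436 = 3052 < 8829 = 3*2943, so 7/2943 is smaller: the intermediate fraction 88/27 is closer to x than 13/4.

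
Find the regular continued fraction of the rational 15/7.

[2; 7]

Run the Euclidean algorithm on 15 and 7; the successive quotients are the partial quotients a_0, a_1, ... (each step inverts the fractional part left over by the previous one):
  15 = 2*7 + 1, so a_0 = 2.
  7 = 7*1 + 0, so a_1 = 7.
The remainder reaches 0 after 2 divisions, so the expansion has 2 partial quotients, read off in order.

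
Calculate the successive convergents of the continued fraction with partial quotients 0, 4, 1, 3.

0/1, 1/4, 1/5, 4/19

Using the convergent recurrence p_i = a_i*p_{i-1} + p_{i-2}, q_i = a_i*q_{i-1} + q_{i-2} with p_{-2}=0, p_{-1}=1, q_{-2}=1, q_{-1}=0:
  i=0: a_0=0, p_0 = 0*1 + 0 = 0, q_0 = 0*0 + 1 = 1.
  i=1: a_1=4, p_1 = 4*0 + 1 = 1, q_1 = 4*1 + 0 = 4.
  i=2: a_2=1, p_2 = 1*1 + 0 = 1, q_2 = 1*4 + 1 = 5.
  i=3: a_3=3, p_3 = 3*1 + 1 = 4, q_3 = 3*5 + 4 = 19.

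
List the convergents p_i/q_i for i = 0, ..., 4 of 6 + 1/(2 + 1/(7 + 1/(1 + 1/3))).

Using the convergent recurrence p_i = a_i*p_{i-1} + p_{i-2}, q_i = a_i*q_{i-1} + q_{i-2} with p_{-2}=0, p_{-1}=1, q_{-2}=1, q_{-1}=0:
  i=0: a_0=6, p_0 = 6*1 + 0 = 6, q_0 = 6*0 + 1 = 1.
  i=1: a_1=2, p_1 = 2*6 + 1 = 13, q_1 = 2*1 + 0 = 2.
  i=2: a_2=7, p_2 = 7*13 + 6 = 97, q_2 = 7*2 + 1 = 15.
  i=3: a_3=1, p_3 = 1*97 + 13 = 110, q_3 = 1*15 + 2 = 17.
  i=4: a_4=3, p_4 = 3*110 + 97 = 427, q_4 = 3*17 + 15 = 66.

6/1, 13/2, 97/15, 110/17, 427/66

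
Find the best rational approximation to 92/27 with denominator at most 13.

17/5

Expand x = 92/27 as a continued fraction with the Euclidean algorithm:
  92 = 3*27 + 11, so a_0 = 3.
  27 = 2*11 + 5, so a_1 = 2.
  11 = 2*5 + 1, so a_2 = 2.
  5 = 5*1 + 0, so a_3 = 5.
so x = [3; 2, 2, 5].
Convergents (p_i = a_i*p_{i-1} + p_{i-2}, q_i = a_i*q_{i-1} + q_{i-2} with p_{-2}=0, p_{-1}=1, q_{-2}=1, q_{-1}=0), until the denominator exceeds 13:
  i=0: a_0=3, p_0 = 3*1 + 0 = 3, q_0 = 3*0 + 1 = 1.
  i=1: a_1=2, p_1 = 2*3 + 1 = 7, q_1 = 2*1 + 0 = 2.
  i=2: a_2=2, p_2 = 2*7 + 3 = 17, q_2 = 2*2 + 1 = 5.
  i=3: a_3=5, p_3 = 5*17 + 7 = 92, q_3 = 5*5 + 2 = 27.
q_3 = 27 > 13, so the last convergent with denominator <= 13 is p_2/q_2 = 17/5.
The closest fraction with denominator <= 13 is either p_2/q_2 or the intermediate fraction (k*p_2 + p_1)/(k*q_2 + q_1) with the largest k >= 1 whose denominator stays <= 13; these approach x as k grows, and every other convergent or intermediate fraction in range is farther away.
Largest k: floor((13 - q_1)/q_2) = floor((13 - 2)/5) = 2.
That gives (2*17 + 7)/(2*5 + 2) = 41/12.
Compare the errors: |x - 17/5| = |92*5 - 17*27|/(27*5) = 1/135, and |x - 41/12| = |92*12 - 41*27|/(27*12) = 3/324.
Cross-multiplying, 1*324 = 324 < 405 = 3*135, so 1/135 is smaller: the convergent 17/5 is closer to x than 41/12.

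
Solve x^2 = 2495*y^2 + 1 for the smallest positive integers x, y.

First expand sqrt(2495) as a continued fraction. With x_i = (sqrt(2495) + m_i)/d_i and (m_0, d_0) = (0, 1): a_0 = floor(sqrt(2495)) = 49, since 49^2 = 2401 <= 2495 < 2500 = 50^2.
Iterate m_{i+1} = d_i*a_i - m_i, d_{i+1} = (2495 - m_{i+1}^2)/d_i, a_{i+1} = floor((a_0 + m_{i+1})/d_{i+1}):
  m_1 = 1*49 - 0 = 49, d_1 = (2495 - 49^2)/1 = 94/1 = 94, a_1 = floor((49 + 49)/94) = 1.
  m_2 = 94*1 - 49 = 45, d_2 = (2495 - 45^2)/94 = 470/94 = 5, a_2 = floor((49 + 45)/5) = 18.
  m_3 = 5*18 - 45 = 45, d_3 = (2495 - 45^2)/5 = 470/5 = 94, a_3 = floor((49 + 45)/94) = 1.
  m_4 = 94*1 - 45 = 49, d_4 = (2495 - 49^2)/94 = 94/94 = 1, a_4 = floor((49 + 49)/1) = 98.
  m_5 = 1*98 - 49 = 49, d_5 = (2495 - 49^2)/1 = 94/1 = 94: (m_5, d_5) = (m_1, d_1) = (49, 94), so from here the quotients repeat a_1, ..., a_4; the period length is 4.
So sqrt(2495) = [49; (1, 18, 1, 98)] with period length k = 4.
k is even, so the fundamental solution of x^2 - 2495y^2 = 1 is (p_{k-1}, q_{k-1}) = (p_3, q_3); compute convergents through index 3.
Convergents (p_i = a_i*p_{i-1} + p_{i-2}, q_i = a_i*q_{i-1} + q_{i-2} with p_{-2}=0, p_{-1}=1, q_{-2}=1, q_{-1}=0):
  i=0: a_0=49, p_0 = 49*1 + 0 = 49, q_0 = 49*0 + 1 = 1.
  i=1: a_1=1, p_1 = 1*49 + 1 = 50, q_1 = 1*1 + 0 = 1.
  i=2: a_2=18, p_2 = 18*50 + 49 = 949, q_2 = 18*1 + 1 = 19.
  i=3: a_3=1, p_3 = 1*949 + 50 = 999, q_3 = 1*19 + 1 = 20.
Check: 999^2 - 2495*20^2 = 998001 - 998000 = 1, so (x, y) = (999, 20) solves the equation, and by the theorem it is the least positive solution.

(x, y) = (999, 20)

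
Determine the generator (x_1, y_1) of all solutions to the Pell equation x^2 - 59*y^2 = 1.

(x, y) = (530, 69)

First expand sqrt(59) as a continued fraction. With x_i = (sqrt(59) + m_i)/d_i and (m_0, d_0) = (0, 1): a_0 = floor(sqrt(59)) = 7, since 7^2 = 49 <= 59 < 64 = 8^2.
Iterate m_{i+1} = d_i*a_i - m_i, d_{i+1} = (59 - m_{i+1}^2)/d_i, a_{i+1} = floor((a_0 + m_{i+1})/d_{i+1}):
  m_1 = 1*7 - 0 = 7, d_1 = (59 - 7^2)/1 = 10/1 = 10, a_1 = floor((7 + 7)/10) = 1.
  m_2 = 10*1 - 7 = 3, d_2 = (59 - 3^2)/10 = 50/10 = 5, a_2 = floor((7 + 3)/5) = 2.
  m_3 = 5*2 - 3 = 7, d_3 = (59 - 7^2)/5 = 10/5 = 2, a_3 = floor((7 + 7)/2) = 7.
  m_4 = 2*7 - 7 = 7, d_4 = (59 - 7^2)/2 = 10/2 = 5, a_4 = floor((7 + 7)/5) = 2.
  m_5 = 5*2 - 7 = 3, d_5 = (59 - 3^2)/5 = 50/5 = 10, a_5 = floor((7 + 3)/10) = 1.
  m_6 = 10*1 - 3 = 7, d_6 = (59 - 7^2)/10 = 10/10 = 1, a_6 = floor((7 + 7)/1) = 14.
  m_7 = 1*14 - 7 = 7, d_7 = (59 - 7^2)/1 = 10/1 = 10: (m_7, d_7) = (m_1, d_1) = (7, 10), so from here the quotients repeat a_1, ..., a_6; the period length is 6.
So sqrt(59) = [7; (1, 2, 7, 2, 1, 14)] with period length k = 6.
k is even, so the fundamental solution of x^2 - 59y^2 = 1 is (p_{k-1}, q_{k-1}) = (p_5, q_5); compute convergents through index 5.
Convergents (p_i = a_i*p_{i-1} + p_{i-2}, q_i = a_i*q_{i-1} + q_{i-2} with p_{-2}=0, p_{-1}=1, q_{-2}=1, q_{-1}=0):
  i=0: a_0=7, p_0 = 7*1 + 0 = 7, q_0 = 7*0 + 1 = 1.
  i=1: a_1=1, p_1 = 1*7 + 1 = 8, q_1 = 1*1 + 0 = 1.
  i=2: a_2=2, p_2 = 2*8 + 7 = 23, q_2 = 2*1 + 1 = 3.
  i=3: a_3=7, p_3 = 7*23 + 8 = 169, q_3 = 7*3 + 1 = 22.
  i=4: a_4=2, p_4 = 2*169 + 23 = 361, q_4 = 2*22 + 3 = 47.
  i=5: a_5=1, p_5 = 1*361 + 169 = 530, q_5 = 1*47 + 22 = 69.
Check: 530^2 - 59*69^2 = 280900 - 280899 = 1, so (x, y) = (530, 69) solves the equation, and by the theorem it is the least positive solution.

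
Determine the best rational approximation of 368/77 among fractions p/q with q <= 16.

43/9

Expand x = 368/77 as a continued fraction with the Euclidean algorithm:
  368 = 4*77 + 60, so a_0 = 4.
  77 = 1*60 + 17, so a_1 = 1.
  60 = 3*17 + 9, so a_2 = 3.
  17 = 1*9 + 8, so a_3 = 1.
  9 = 1*8 + 1, so a_4 = 1.
  8 = 8*1 + 0, so a_5 = 8.
so x = [4; 1, 3, 1, 1, 8].
Convergents (p_i = a_i*p_{i-1} + p_{i-2}, q_i = a_i*q_{i-1} + q_{i-2} with p_{-2}=0, p_{-1}=1, q_{-2}=1, q_{-1}=0), until the denominator exceeds 16:
  i=0: a_0=4, p_0 = 4*1 + 0 = 4, q_0 = 4*0 + 1 = 1.
  i=1: a_1=1, p_1 = 1*4 + 1 = 5, q_1 = 1*1 + 0 = 1.
  i=2: a_2=3, p_2 = 3*5 + 4 = 19, q_2 = 3*1 + 1 = 4.
  i=3: a_3=1, p_3 = 1*19 + 5 = 24, q_3 = 1*4 + 1 = 5.
  i=4: a_4=1, p_4 = 1*24 + 19 = 43, q_4 = 1*5 + 4 = 9.
  i=5: a_5=8, p_5 = 8*43 + 24 = 368, q_5 = 8*9 + 5 = 77.
q_5 = 77 > 16, so the last convergent with denominator <= 16 is p_4/q_4 = 43/9.
The closest fraction with denominator <= 16 is either p_4/q_4 or the intermediate fraction (k*p_4 + p_3)/(k*q_4 + q_3) with the largest k >= 1 whose denominator stays <= 16; these approach x as k grows, and every other convergent or intermediate fraction in range is farther away.
Largest k: floor((16 - q_3)/q_4) = floor((16 - 5)/9) = 1.
That gives (1*43 + 24)/(1*9 + 5) = 67/14.
Compare the errors: |x - 43/9| = |368*9 - 43*77|/(77*9) = 1/693, and |x - 67/14| = |368*14 - 67*77|/(77*14) = 7/1078.
Cross-multiplying, 1*1078 = 1078 < 4851 = 7*693, so 1/693 is smaller: the convergent 43/9 is closer to x than 67/14.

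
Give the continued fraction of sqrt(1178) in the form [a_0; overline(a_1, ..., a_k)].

[34; overline(3, 9, 2, 9, 3, 68)]

Write x_i = (sqrt(1178) + m_i)/d_i with (m_0, d_0) = (0, 1). a_0 = floor(sqrt(1178)) = 34, since 34^2 = 1156 <= 1178 < 1225 = 35^2.
Iterate m_{i+1} = d_i*a_i - m_i, d_{i+1} = (1178 - m_{i+1}^2)/d_i, a_{i+1} = floor((a_0 + m_{i+1})/d_{i+1}):
  m_1 = 1*34 - 0 = 34, d_1 = (1178 - 34^2)/1 = 22/1 = 22, a_1 = floor((34 + 34)/22) = 3.
  m_2 = 22*3 - 34 = 32, d_2 = (1178 - 32^2)/22 = 154/22 = 7, a_2 = floor((34 + 32)/7) = 9.
  m_3 = 7*9 - 32 = 31, d_3 = (1178 - 31^2)/7 = 217/7 = 31, a_3 = floor((34 + 31)/31) = 2.
  m_4 = 31*2 - 31 = 31, d_4 = (1178 - 31^2)/31 = 217/31 = 7, a_4 = floor((34 + 31)/7) = 9.
  m_5 = 7*9 - 31 = 32, d_5 = (1178 - 32^2)/7 = 154/7 = 22, a_5 = floor((34 + 32)/22) = 3.
  m_6 = 22*3 - 32 = 34, d_6 = (1178 - 34^2)/22 = 22/22 = 1, a_6 = floor((34 + 34)/1) = 68.
  m_7 = 1*68 - 34 = 34, d_7 = (1178 - 34^2)/1 = 22/1 = 22: (m_7, d_7) = (m_1, d_1) = (34, 22), so from here the quotients repeat a_1, ..., a_6; the period length is 6.
Hence the expansion of sqrt(1178) is a_0 = 34 followed by the repeating block 3, 9, 2, 9, 3, 68 (period 6).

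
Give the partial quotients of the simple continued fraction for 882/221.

Run the Euclidean algorithm on 882 and 221; the successive quotients are the partial quotients a_0, a_1, ... (each step inverts the fractional part left over by the previous one):
  882 = 3*221 + 219, so a_0 = 3.
  221 = 1*219 + 2, so a_1 = 1.
  219 = 109*2 + 1, so a_2 = 109.
  2 = 2*1 + 0, so a_3 = 2.
The remainder reaches 0 after 4 divisions, so the expansion has 4 partial quotients, read off in order.

[3; 1, 109, 2]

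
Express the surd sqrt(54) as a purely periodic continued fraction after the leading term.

Write x_i = (sqrt(54) + m_i)/d_i with (m_0, d_0) = (0, 1). a_0 = floor(sqrt(54)) = 7, since 7^2 = 49 <= 54 < 64 = 8^2.
Iterate m_{i+1} = d_i*a_i - m_i, d_{i+1} = (54 - m_{i+1}^2)/d_i, a_{i+1} = floor((a_0 + m_{i+1})/d_{i+1}):
  m_1 = 1*7 - 0 = 7, d_1 = (54 - 7^2)/1 = 5/1 = 5, a_1 = floor((7 + 7)/5) = 2.
  m_2 = 5*2 - 7 = 3, d_2 = (54 - 3^2)/5 = 45/5 = 9, a_2 = floor((7 + 3)/9) = 1.
  m_3 = 9*1 - 3 = 6, d_3 = (54 - 6^2)/9 = 18/9 = 2, a_3 = floor((7 + 6)/2) = 6.
  m_4 = 2*6 - 6 = 6, d_4 = (54 - 6^2)/2 = 18/2 = 9, a_4 = floor((7 + 6)/9) = 1.
  m_5 = 9*1 - 6 = 3, d_5 = (54 - 3^2)/9 = 45/9 = 5, a_5 = floor((7 + 3)/5) = 2.
  m_6 = 5*2 - 3 = 7, d_6 = (54 - 7^2)/5 = 5/5 = 1, a_6 = floor((7 + 7)/1) = 14.
  m_7 = 1*14 - 7 = 7, d_7 = (54 - 7^2)/1 = 5/1 = 5: (m_7, d_7) = (m_1, d_1) = (7, 5), so from here the quotients repeat a_1, ..., a_6; the period length is 6.
Hence the expansion of sqrt(54) is a_0 = 7 followed by the repeating block 2, 1, 6, 1, 2, 14 (period 6).

[7; (2, 1, 6, 1, 2, 14)]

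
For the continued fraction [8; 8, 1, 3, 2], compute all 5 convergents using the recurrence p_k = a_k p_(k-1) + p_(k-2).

8/1, 65/8, 73/9, 284/35, 641/79

Using the convergent recurrence p_i = a_i*p_{i-1} + p_{i-2}, q_i = a_i*q_{i-1} + q_{i-2} with p_{-2}=0, p_{-1}=1, q_{-2}=1, q_{-1}=0:
  i=0: a_0=8, p_0 = 8*1 + 0 = 8, q_0 = 8*0 + 1 = 1.
  i=1: a_1=8, p_1 = 8*8 + 1 = 65, q_1 = 8*1 + 0 = 8.
  i=2: a_2=1, p_2 = 1*65 + 8 = 73, q_2 = 1*8 + 1 = 9.
  i=3: a_3=3, p_3 = 3*73 + 65 = 284, q_3 = 3*9 + 8 = 35.
  i=4: a_4=2, p_4 = 2*284 + 73 = 641, q_4 = 2*35 + 9 = 79.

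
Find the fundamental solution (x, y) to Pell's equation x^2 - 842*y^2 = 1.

(x, y) = (1683, 58)

First expand sqrt(842) as a continued fraction. With x_i = (sqrt(842) + m_i)/d_i and (m_0, d_0) = (0, 1): a_0 = floor(sqrt(842)) = 29, since 29^2 = 841 <= 842 < 900 = 30^2.
Iterate m_{i+1} = d_i*a_i - m_i, d_{i+1} = (842 - m_{i+1}^2)/d_i, a_{i+1} = floor((a_0 + m_{i+1})/d_{i+1}):
  m_1 = 1*29 - 0 = 29, d_1 = (842 - 29^2)/1 = 1/1 = 1, a_1 = floor((29 + 29)/1) = 58.
  m_2 = 1*58 - 29 = 29, d_2 = (842 - 29^2)/1 = 1/1 = 1: (m_2, d_2) = (m_1, d_1) = (29, 1), so from here the quotient a_1 repeats; the period length is 1.
So sqrt(842) = [29; (58)] with period length k = 1.
k is odd, so (p_{k-1}, q_{k-1}) only solves x^2 - 842y^2 = -1 and the fundamental solution of x^2 - 842y^2 = 1 is (p_{2k-1}, q_{2k-1}) = (p_1, q_1); compute convergents through index 1, running through the period twice.
Convergents (p_i = a_i*p_{i-1} + p_{i-2}, q_i = a_i*q_{i-1} + q_{i-2} with p_{-2}=0, p_{-1}=1, q_{-2}=1, q_{-1}=0):
  i=0: a_0=29, p_0 = 29*1 + 0 = 29, q_0 = 29*0 + 1 = 1.
  i=1: a_1=58, p_1 = 58*29 + 1 = 1683, q_1 = 58*1 + 0 = 58.
Indeed p_0^2 - 842*q_0^2 = 841 - 842 = -1, not +1.
Check: 1683^2 - 842*58^2 = 2832489 - 2832488 = 1, so (x, y) = (1683, 58) solves the equation, and by the theorem it is the least positive solution.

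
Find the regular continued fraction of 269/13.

[20; 1, 2, 4]

Run the Euclidean algorithm on 269 and 13; the successive quotients are the partial quotients a_0, a_1, ... (each step inverts the fractional part left over by the previous one):
  269 = 20*13 + 9, so a_0 = 20.
  13 = 1*9 + 4, so a_1 = 1.
  9 = 2*4 + 1, so a_2 = 2.
  4 = 4*1 + 0, so a_3 = 4.
The remainder reaches 0 after 4 divisions, so the expansion has 4 partial quotients, read off in order.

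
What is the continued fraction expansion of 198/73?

[2; 1, 2, 2, 10]

Run the Euclidean algorithm on 198 and 73; the successive quotients are the partial quotients a_0, a_1, ... (each step inverts the fractional part left over by the previous one):
  198 = 2*73 + 52, so a_0 = 2.
  73 = 1*52 + 21, so a_1 = 1.
  52 = 2*21 + 10, so a_2 = 2.
  21 = 2*10 + 1, so a_3 = 2.
  10 = 10*1 + 0, so a_4 = 10.
The remainder reaches 0 after 5 divisions, so the expansion has 5 partial quotients, read off in order.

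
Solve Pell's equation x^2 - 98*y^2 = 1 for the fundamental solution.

(x, y) = (99, 10)

First expand sqrt(98) as a continued fraction. With x_i = (sqrt(98) + m_i)/d_i and (m_0, d_0) = (0, 1): a_0 = floor(sqrt(98)) = 9, since 9^2 = 81 <= 98 < 100 = 10^2.
Iterate m_{i+1} = d_i*a_i - m_i, d_{i+1} = (98 - m_{i+1}^2)/d_i, a_{i+1} = floor((a_0 + m_{i+1})/d_{i+1}):
  m_1 = 1*9 - 0 = 9, d_1 = (98 - 9^2)/1 = 17/1 = 17, a_1 = floor((9 + 9)/17) = 1.
  m_2 = 17*1 - 9 = 8, d_2 = (98 - 8^2)/17 = 34/17 = 2, a_2 = floor((9 + 8)/2) = 8.
  m_3 = 2*8 - 8 = 8, d_3 = (98 - 8^2)/2 = 34/2 = 17, a_3 = floor((9 + 8)/17) = 1.
  m_4 = 17*1 - 8 = 9, d_4 = (98 - 9^2)/17 = 17/17 = 1, a_4 = floor((9 + 9)/1) = 18.
  m_5 = 1*18 - 9 = 9, d_5 = (98 - 9^2)/1 = 17/1 = 17: (m_5, d_5) = (m_1, d_1) = (9, 17), so from here the quotients repeat a_1, ..., a_4; the period length is 4.
So sqrt(98) = [9; (1, 8, 1, 18)] with period length k = 4.
k is even, so the fundamental solution of x^2 - 98y^2 = 1 is (p_{k-1}, q_{k-1}) = (p_3, q_3); compute convergents through index 3.
Convergents (p_i = a_i*p_{i-1} + p_{i-2}, q_i = a_i*q_{i-1} + q_{i-2} with p_{-2}=0, p_{-1}=1, q_{-2}=1, q_{-1}=0):
  i=0: a_0=9, p_0 = 9*1 + 0 = 9, q_0 = 9*0 + 1 = 1.
  i=1: a_1=1, p_1 = 1*9 + 1 = 10, q_1 = 1*1 + 0 = 1.
  i=2: a_2=8, p_2 = 8*10 + 9 = 89, q_2 = 8*1 + 1 = 9.
  i=3: a_3=1, p_3 = 1*89 + 10 = 99, q_3 = 1*9 + 1 = 10.
Check: 99^2 - 98*10^2 = 9801 - 9800 = 1, so (x, y) = (99, 10) solves the equation, and by the theorem it is the least positive solution.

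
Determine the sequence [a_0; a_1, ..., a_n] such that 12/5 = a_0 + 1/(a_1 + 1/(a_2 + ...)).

Run the Euclidean algorithm on 12 and 5; the successive quotients are the partial quotients a_0, a_1, ... (each step inverts the fractional part left over by the previous one):
  12 = 2*5 + 2, so a_0 = 2.
  5 = 2*2 + 1, so a_1 = 2.
  2 = 2*1 + 0, so a_2 = 2.
The remainder reaches 0 after 3 divisions, so the expansion has 3 partial quotients, read off in order.

[2; 2, 2]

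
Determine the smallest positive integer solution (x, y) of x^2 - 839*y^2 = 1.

(x, y) = (840, 29)

First expand sqrt(839) as a continued fraction. With x_i = (sqrt(839) + m_i)/d_i and (m_0, d_0) = (0, 1): a_0 = floor(sqrt(839)) = 28, since 28^2 = 784 <= 839 < 841 = 29^2.
Iterate m_{i+1} = d_i*a_i - m_i, d_{i+1} = (839 - m_{i+1}^2)/d_i, a_{i+1} = floor((a_0 + m_{i+1})/d_{i+1}):
  m_1 = 1*28 - 0 = 28, d_1 = (839 - 28^2)/1 = 55/1 = 55, a_1 = floor((28 + 28)/55) = 1.
  m_2 = 55*1 - 28 = 27, d_2 = (839 - 27^2)/55 = 110/55 = 2, a_2 = floor((28 + 27)/2) = 27.
  m_3 = 2*27 - 27 = 27, d_3 = (839 - 27^2)/2 = 110/2 = 55, a_3 = floor((28 + 27)/55) = 1.
  m_4 = 55*1 - 27 = 28, d_4 = (839 - 28^2)/55 = 55/55 = 1, a_4 = floor((28 + 28)/1) = 56.
  m_5 = 1*56 - 28 = 28, d_5 = (839 - 28^2)/1 = 55/1 = 55: (m_5, d_5) = (m_1, d_1) = (28, 55), so from here the quotients repeat a_1, ..., a_4; the period length is 4.
So sqrt(839) = [28; (1, 27, 1, 56)] with period length k = 4.
k is even, so the fundamental solution of x^2 - 839y^2 = 1 is (p_{k-1}, q_{k-1}) = (p_3, q_3); compute convergents through index 3.
Convergents (p_i = a_i*p_{i-1} + p_{i-2}, q_i = a_i*q_{i-1} + q_{i-2} with p_{-2}=0, p_{-1}=1, q_{-2}=1, q_{-1}=0):
  i=0: a_0=28, p_0 = 28*1 + 0 = 28, q_0 = 28*0 + 1 = 1.
  i=1: a_1=1, p_1 = 1*28 + 1 = 29, q_1 = 1*1 + 0 = 1.
  i=2: a_2=27, p_2 = 27*29 + 28 = 811, q_2 = 27*1 + 1 = 28.
  i=3: a_3=1, p_3 = 1*811 + 29 = 840, q_3 = 1*28 + 1 = 29.
Check: 840^2 - 839*29^2 = 705600 - 705599 = 1, so (x, y) = (840, 29) solves the equation, and by the theorem it is the least positive solution.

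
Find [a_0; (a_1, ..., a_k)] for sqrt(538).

Write x_i = (sqrt(538) + m_i)/d_i with (m_0, d_0) = (0, 1). a_0 = floor(sqrt(538)) = 23, since 23^2 = 529 <= 538 < 576 = 24^2.
Iterate m_{i+1} = d_i*a_i - m_i, d_{i+1} = (538 - m_{i+1}^2)/d_i, a_{i+1} = floor((a_0 + m_{i+1})/d_{i+1}):
  m_1 = 1*23 - 0 = 23, d_1 = (538 - 23^2)/1 = 9/1 = 9, a_1 = floor((23 + 23)/9) = 5.
  m_2 = 9*5 - 23 = 22, d_2 = (538 - 22^2)/9 = 54/9 = 6, a_2 = floor((23 + 22)/6) = 7.
  m_3 = 6*7 - 22 = 20, d_3 = (538 - 20^2)/6 = 138/6 = 23, a_3 = floor((23 + 20)/23) = 1.
  m_4 = 23*1 - 20 = 3, d_4 = (538 - 3^2)/23 = 529/23 = 23, a_4 = floor((23 + 3)/23) = 1.
  m_5 = 23*1 - 3 = 20, d_5 = (538 - 20^2)/23 = 138/23 = 6, a_5 = floor((23 + 20)/6) = 7.
  m_6 = 6*7 - 20 = 22, d_6 = (538 - 22^2)/6 = 54/6 = 9, a_6 = floor((23 + 22)/9) = 5.
  m_7 = 9*5 - 22 = 23, d_7 = (538 - 23^2)/9 = 9/9 = 1, a_7 = floor((23 + 23)/1) = 46.
  m_8 = 1*46 - 23 = 23, d_8 = (538 - 23^2)/1 = 9/1 = 9: (m_8, d_8) = (m_1, d_1) = (23, 9), so from here the quotients repeat a_1, ..., a_7; the period length is 7.
Hence the expansion of sqrt(538) is a_0 = 23 followed by the repeating block 5, 7, 1, 1, 7, 5, 46 (period 7).

[23; (5, 7, 1, 1, 7, 5, 46)]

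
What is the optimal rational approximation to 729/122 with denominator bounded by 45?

Expand x = 729/122 as a continued fraction with the Euclidean algorithm:
  729 = 5*122 + 119, so a_0 = 5.
  122 = 1*119 + 3, so a_1 = 1.
  119 = 39*3 + 2, so a_2 = 39.
  3 = 1*2 + 1, so a_3 = 1.
  2 = 2*1 + 0, so a_4 = 2.
so x = [5; 1, 39, 1, 2].
Convergents (p_i = a_i*p_{i-1} + p_{i-2}, q_i = a_i*q_{i-1} + q_{i-2} with p_{-2}=0, p_{-1}=1, q_{-2}=1, q_{-1}=0), until the denominator exceeds 45:
  i=0: a_0=5, p_0 = 5*1 + 0 = 5, q_0 = 5*0 + 1 = 1.
  i=1: a_1=1, p_1 = 1*5 + 1 = 6, q_1 = 1*1 + 0 = 1.
  i=2: a_2=39, p_2 = 39*6 + 5 = 239, q_2 = 39*1 + 1 = 40.
  i=3: a_3=1, p_3 = 1*239 + 6 = 245, q_3 = 1*40 + 1 = 41.
  i=4: a_4=2, p_4 = 2*245 + 239 = 729, q_4 = 2*41 + 40 = 122.
q_4 = 122 > 45, so the last convergent with denominator <= 45 is p_3/q_3 = 245/41.
The closest fraction with denominator <= 45 is either p_3/q_3 or the intermediate fraction (k*p_3 + p_2)/(k*q_3 + q_2) with the largest k >= 1 whose denominator stays <= 45; these approach x as k grows, and every other convergent or intermediate fraction in range is farther away.
Largest k: floor((45 - q_2)/q_3) = floor((45 - 40)/41) = 0.
Since k = 0, no intermediate fraction beyond p_3/q_3 has denominator <= 45, so the convergent 245/41 is the closest (its error is |729*41 - 245*122|/(122*41) = 1/5002).

245/41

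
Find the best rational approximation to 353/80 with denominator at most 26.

75/17

Expand x = 353/80 as a continued fraction with the Euclidean algorithm:
  353 = 4*80 + 33, so a_0 = 4.
  80 = 2*33 + 14, so a_1 = 2.
  33 = 2*14 + 5, so a_2 = 2.
  14 = 2*5 + 4, so a_3 = 2.
  5 = 1*4 + 1, so a_4 = 1.
  4 = 4*1 + 0, so a_5 = 4.
so x = [4; 2, 2, 2, 1, 4].
Convergents (p_i = a_i*p_{i-1} + p_{i-2}, q_i = a_i*q_{i-1} + q_{i-2} with p_{-2}=0, p_{-1}=1, q_{-2}=1, q_{-1}=0), until the denominator exceeds 26:
  i=0: a_0=4, p_0 = 4*1 + 0 = 4, q_0 = 4*0 + 1 = 1.
  i=1: a_1=2, p_1 = 2*4 + 1 = 9, q_1 = 2*1 + 0 = 2.
  i=2: a_2=2, p_2 = 2*9 + 4 = 22, q_2 = 2*2 + 1 = 5.
  i=3: a_3=2, p_3 = 2*22 + 9 = 53, q_3 = 2*5 + 2 = 12.
  i=4: a_4=1, p_4 = 1*53 + 22 = 75, q_4 = 1*12 + 5 = 17.
  i=5: a_5=4, p_5 = 4*75 + 53 = 353, q_5 = 4*17 + 12 = 80.
q_5 = 80 > 26, so the last convergent with denominator <= 26 is p_4/q_4 = 75/17.
The closest fraction with denominator <= 26 is either p_4/q_4 or the intermediate fraction (k*p_4 + p_3)/(k*q_4 + q_3) with the largest k >= 1 whose denominator stays <= 26; these approach x as k grows, and every other convergent or intermediate fraction in range is farther away.
Largest k: floor((26 - q_3)/q_4) = floor((26 - 12)/17) = 0.
Since k = 0, no intermediate fraction beyond p_4/q_4 has denominator <= 26, so the convergent 75/17 is the closest (its error is |353*17 - 75*80|/(80*17) = 1/1360).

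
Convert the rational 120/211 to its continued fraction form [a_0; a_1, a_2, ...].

Run the Euclidean algorithm on 120 and 211; the successive quotients are the partial quotients a_0, a_1, ... (each step inverts the fractional part left over by the previous one):
  120 = 0*211 + 120, so a_0 = 0.
  211 = 1*120 + 91, so a_1 = 1.
  120 = 1*91 + 29, so a_2 = 1.
  91 = 3*29 + 4, so a_3 = 3.
  29 = 7*4 + 1, so a_4 = 7.
  4 = 4*1 + 0, so a_5 = 4.
The remainder reaches 0 after 6 divisions, so the expansion has 6 partial quotients, read off in order.

[0; 1, 1, 3, 7, 4]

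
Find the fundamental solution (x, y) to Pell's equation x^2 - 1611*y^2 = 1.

(x, y) = (4190210, 104397)

First expand sqrt(1611) as a continued fraction. With x_i = (sqrt(1611) + m_i)/d_i and (m_0, d_0) = (0, 1): a_0 = floor(sqrt(1611)) = 40, since 40^2 = 1600 <= 1611 < 1681 = 41^2.
Iterate m_{i+1} = d_i*a_i - m_i, d_{i+1} = (1611 - m_{i+1}^2)/d_i, a_{i+1} = floor((a_0 + m_{i+1})/d_{i+1}):
  m_1 = 1*40 - 0 = 40, d_1 = (1611 - 40^2)/1 = 11/1 = 11, a_1 = floor((40 + 40)/11) = 7.
  m_2 = 11*7 - 40 = 37, d_2 = (1611 - 37^2)/11 = 242/11 = 22, a_2 = floor((40 + 37)/22) = 3.
  m_3 = 22*3 - 37 = 29, d_3 = (1611 - 29^2)/22 = 770/22 = 35, a_3 = floor((40 + 29)/35) = 1.
  m_4 = 35*1 - 29 = 6, d_4 = (1611 - 6^2)/35 = 1575/35 = 45, a_4 = floor((40 + 6)/45) = 1.
  m_5 = 45*1 - 6 = 39, d_5 = (1611 - 39^2)/45 = 90/45 = 2, a_5 = floor((40 + 39)/2) = 39.
  m_6 = 2*39 - 39 = 39, d_6 = (1611 - 39^2)/2 = 90/2 = 45, a_6 = floor((40 + 39)/45) = 1.
  m_7 = 45*1 - 39 = 6, d_7 = (1611 - 6^2)/45 = 1575/45 = 35, a_7 = floor((40 + 6)/35) = 1.
  m_8 = 35*1 - 6 = 29, d_8 = (1611 - 29^2)/35 = 770/35 = 22, a_8 = floor((40 + 29)/22) = 3.
  m_9 = 22*3 - 29 = 37, d_9 = (1611 - 37^2)/22 = 242/22 = 11, a_9 = floor((40 + 37)/11) = 7.
  m_10 = 11*7 - 37 = 40, d_10 = (1611 - 40^2)/11 = 11/11 = 1, a_10 = floor((40 + 40)/1) = 80.
  m_11 = 1*80 - 40 = 40, d_11 = (1611 - 40^2)/1 = 11/1 = 11: (m_11, d_11) = (m_1, d_1) = (40, 11), so from here the quotients repeat a_1, ..., a_10; the period length is 10.
So sqrt(1611) = [40; (7, 3, 1, 1, 39, 1, 1, 3, 7, 80)] with period length k = 10.
k is even, so the fundamental solution of x^2 - 1611y^2 = 1 is (p_{k-1}, q_{k-1}) = (p_9, q_9); compute convergents through index 9.
Convergents (p_i = a_i*p_{i-1} + p_{i-2}, q_i = a_i*q_{i-1} + q_{i-2} with p_{-2}=0, p_{-1}=1, q_{-2}=1, q_{-1}=0):
  i=0: a_0=40, p_0 = 40*1 + 0 = 40, q_0 = 40*0 + 1 = 1.
  i=1: a_1=7, p_1 = 7*40 + 1 = 281, q_1 = 7*1 + 0 = 7.
  i=2: a_2=3, p_2 = 3*281 + 40 = 883, q_2 = 3*7 + 1 = 22.
  i=3: a_3=1, p_3 = 1*883 + 281 = 1164, q_3 = 1*22 + 7 = 29.
  i=4: a_4=1, p_4 = 1*1164 + 883 = 2047, q_4 = 1*29 + 22 = 51.
  i=5: a_5=39, p_5 = 39*2047 + 1164 = 80997, q_5 = 39*51 + 29 = 2018.
  i=6: a_6=1, p_6 = 1*80997 + 2047 = 83044, q_6 = 1*2018 + 51 = 2069.
  i=7: a_7=1, p_7 = 1*83044 + 80997 = 164041, q_7 = 1*2069 + 2018 = 4087.
  i=8: a_8=3, p_8 = 3*164041 + 83044 = 575167, q_8 = 3*4087 + 2069 = 14330.
  i=9: a_9=7, p_9 = 7*575167 + 164041 = 4190210, q_9 = 7*14330 + 4087 = 104397.
Check: 4190210^2 - 1611*104397^2 = 17557859844100 - 17557859844099 = 1, so (x, y) = (4190210, 104397) solves the equation, and by the theorem it is the least positive solution.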